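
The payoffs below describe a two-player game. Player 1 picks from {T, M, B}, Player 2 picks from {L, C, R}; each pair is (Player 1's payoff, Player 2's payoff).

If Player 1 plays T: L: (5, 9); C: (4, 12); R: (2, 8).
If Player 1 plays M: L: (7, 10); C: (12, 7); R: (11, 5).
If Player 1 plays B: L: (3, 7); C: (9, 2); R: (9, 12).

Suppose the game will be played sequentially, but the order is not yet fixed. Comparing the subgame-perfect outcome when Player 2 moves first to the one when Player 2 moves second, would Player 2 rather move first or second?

If Player 1 leads: Player 2's best replies are T→C, M→L, B→R; Player 1's induced payoffs 4, 7, 9; outcome (B, R), payoffs (9, 12).
If Player 2 leads: Player 1's best replies are L→M, C→M, R→M; Player 2's induced payoffs 10, 7, 5; outcome (M, L), payoffs (7, 10).
Player 2 gets 10 moving first and 12 moving second, so Player 2 prefers to move second.

second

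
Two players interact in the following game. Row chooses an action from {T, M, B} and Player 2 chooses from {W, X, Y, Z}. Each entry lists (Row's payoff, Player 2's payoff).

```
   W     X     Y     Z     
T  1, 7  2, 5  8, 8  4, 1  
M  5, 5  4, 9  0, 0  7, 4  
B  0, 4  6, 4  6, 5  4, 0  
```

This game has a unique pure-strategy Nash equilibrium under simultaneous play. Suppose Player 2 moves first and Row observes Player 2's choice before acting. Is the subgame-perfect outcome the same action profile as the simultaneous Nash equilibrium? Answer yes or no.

yes

Work backward from Row's decision.
- W: BR = M, leader payoff 5.
- X: BR = B, leader payoff 4.
- Y: BR = T, leader payoff 8.
- Z: BR = M, leader payoff 4.
Player 2's induced payoffs are 5, 4, 8, 4, so Player 2 commits to Y. Subgame-perfect outcome: (T, Y) with payoffs (8, 8).
For the simultaneous game, intersect best replies.
Row's best replies: W→M; X→B; Y→T; Z→M.
Player 2's best replies: T→Y; M→X; B→Y.
Only (T, Y) has each player best-responding; Nash payoffs (8, 8).
Sequential outcome (T, Y) coincides with the Nash profile (T, Y).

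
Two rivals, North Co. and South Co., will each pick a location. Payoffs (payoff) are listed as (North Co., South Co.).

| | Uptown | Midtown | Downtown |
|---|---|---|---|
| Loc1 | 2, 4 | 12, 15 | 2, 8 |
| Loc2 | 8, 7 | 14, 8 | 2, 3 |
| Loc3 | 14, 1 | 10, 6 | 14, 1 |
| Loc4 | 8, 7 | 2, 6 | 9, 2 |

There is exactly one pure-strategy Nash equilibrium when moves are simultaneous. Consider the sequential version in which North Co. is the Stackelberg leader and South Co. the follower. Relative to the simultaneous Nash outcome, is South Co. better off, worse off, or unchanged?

unchanged

Backward induction with North Co. moving first.
- Loc1: South Co. compares 4, 15, 8 and picks Midtown; North Co. would get 12.
- Loc2: South Co. compares 7, 8, 3 and picks Midtown; North Co. would get 14.
- Loc3: South Co. compares 1, 6, 1 and picks Midtown; North Co. would get 10.
- Loc4: South Co. compares 7, 6, 2 and picks Uptown; North Co. would get 8.
Among 12, 14, 10, 8, the best is 14 at Loc2. Subgame-perfect outcome: (Loc2, Midtown) with payoffs (14, 8).
For the simultaneous game, intersect best replies.
North Co.'s best replies: Uptown→Loc3; Midtown→Loc2; Downtown→Loc3.
South Co.'s best replies: Loc1→Midtown; Loc2→Midtown; Loc3→Midtown; Loc4→Uptown.
Only (Loc2, Midtown) has each player best-responding; Nash payoffs (14, 8).
South Co. earns 8 sequentially versus 8 at the Nash outcome: unchanged.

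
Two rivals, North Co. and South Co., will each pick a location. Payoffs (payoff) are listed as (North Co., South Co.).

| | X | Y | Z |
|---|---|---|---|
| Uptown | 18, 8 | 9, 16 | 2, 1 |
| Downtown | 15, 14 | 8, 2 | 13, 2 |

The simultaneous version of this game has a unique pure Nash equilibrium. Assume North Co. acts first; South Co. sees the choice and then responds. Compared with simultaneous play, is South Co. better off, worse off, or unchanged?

worse off

Solve by backward induction (North Co. leads).
- Uptown: BR = Y, leader payoff 9.
- Downtown: BR = X, leader payoff 15.
Among 9, 15, the best is 15 at Downtown. Subgame-perfect outcome: (Downtown, X) with payoffs (15, 14).
Now find the simultaneous Nash equilibrium.
North Co.'s best replies: X→Uptown; Y→Uptown; Z→Downtown.
South Co.'s best replies: Uptown→Y; Downtown→X.
Only (Uptown, Y) has each player best-responding; Nash payoffs (9, 16).
South Co. earns 14 sequentially versus 16 at the Nash outcome: worse off.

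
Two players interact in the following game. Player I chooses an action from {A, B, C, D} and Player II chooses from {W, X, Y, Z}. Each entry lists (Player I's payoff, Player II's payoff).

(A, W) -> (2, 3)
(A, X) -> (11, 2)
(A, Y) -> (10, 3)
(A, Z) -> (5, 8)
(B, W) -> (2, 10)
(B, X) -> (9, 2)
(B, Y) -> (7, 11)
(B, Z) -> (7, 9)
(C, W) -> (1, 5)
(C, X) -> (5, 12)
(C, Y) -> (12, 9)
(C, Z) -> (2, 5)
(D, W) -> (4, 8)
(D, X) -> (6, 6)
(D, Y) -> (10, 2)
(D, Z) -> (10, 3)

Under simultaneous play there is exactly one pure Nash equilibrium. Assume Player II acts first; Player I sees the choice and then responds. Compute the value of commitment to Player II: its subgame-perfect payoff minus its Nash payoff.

Solve by backward induction (Player II leads).
- W: Player I compares 2, 2, 1, 4 and picks D; Player II would get 8.
- X: Player I compares 11, 9, 5, 6 and picks A; Player II would get 2.
- Y: Player I compares 10, 7, 12, 10 and picks C; Player II would get 9.
- Z: Player I compares 5, 7, 2, 10 and picks D; Player II would get 3.
Player II's induced payoffs are 8, 2, 9, 3, so Player II commits to Y. Subgame-perfect outcome: (C, Y) with payoffs (12, 9).
Now find the simultaneous Nash equilibrium.
Player I's best replies: W→D; X→A; Y→C; Z→D.
Player II's best replies: A→Z; B→Y; C→X; D→W.
The unique mutual best reply is (D, W), giving (4, 8).
Player II's commitment gain: 9 − 8 = 1.

1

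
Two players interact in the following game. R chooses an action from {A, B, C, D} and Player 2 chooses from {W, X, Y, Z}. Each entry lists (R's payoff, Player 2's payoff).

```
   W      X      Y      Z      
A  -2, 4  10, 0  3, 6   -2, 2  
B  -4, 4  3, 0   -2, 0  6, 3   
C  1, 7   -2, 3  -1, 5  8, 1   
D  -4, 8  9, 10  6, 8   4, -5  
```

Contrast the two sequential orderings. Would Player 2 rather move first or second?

second

If R leads: Player 2's best replies are A→Y, B→W, C→W, D→X; R's induced payoffs 3, -4, 1, 9; outcome (D, X), payoffs (9, 10).
If Player 2 leads: R's best replies are W→C, X→A, Y→D, Z→C; Player 2's induced payoffs 7, 0, 8, 1; outcome (D, Y), payoffs (6, 8).
Player 2 gets 8 moving first and 10 moving second, so Player 2 prefers to move second.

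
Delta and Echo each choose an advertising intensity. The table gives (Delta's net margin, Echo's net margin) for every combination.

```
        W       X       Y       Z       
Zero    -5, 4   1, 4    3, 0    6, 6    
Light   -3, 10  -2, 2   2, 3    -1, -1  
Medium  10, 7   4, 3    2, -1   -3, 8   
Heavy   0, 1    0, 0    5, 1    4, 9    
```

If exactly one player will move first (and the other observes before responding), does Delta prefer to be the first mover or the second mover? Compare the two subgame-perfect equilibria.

If Delta leads: Echo's best replies are Zero→Z, Light→W, Medium→Z, Heavy→Z; Delta's induced payoffs 6, -3, -3, 4; outcome (Zero, Z), payoffs (6, 6).
If Echo leads: Delta's best replies are W→Medium, X→Medium, Y→Heavy, Z→Zero; Echo's induced payoffs 7, 3, 1, 6; outcome (Medium, W), payoffs (10, 7).
Delta gets 6 moving first and 10 moving second, so Delta prefers to move second.

second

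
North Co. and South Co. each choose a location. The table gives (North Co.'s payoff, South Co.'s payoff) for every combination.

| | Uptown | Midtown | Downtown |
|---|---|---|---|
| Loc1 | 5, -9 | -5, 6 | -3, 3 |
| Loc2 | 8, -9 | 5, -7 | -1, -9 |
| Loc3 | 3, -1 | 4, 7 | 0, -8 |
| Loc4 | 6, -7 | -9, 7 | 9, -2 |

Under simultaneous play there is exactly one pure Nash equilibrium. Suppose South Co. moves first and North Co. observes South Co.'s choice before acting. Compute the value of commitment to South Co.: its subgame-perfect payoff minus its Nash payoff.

5

North Co. best-responds to each possible South Co. move:
- Uptown → North Co. plays Loc2 (best of 5, 8, 3, 6); South Co. gets -9.
- Midtown → North Co. plays Loc2 (best of -5, 5, 4, -9); South Co. gets -7.
- Downtown → North Co. plays Loc4 (best of -3, -1, 0, 9); South Co. gets -2.
Maximizing over -9, -7, -2, South Co. chooses Downtown. Subgame-perfect outcome: (Loc4, Downtown) with payoffs (9, -2).
Now find the simultaneous Nash equilibrium.
North Co.'s best replies: Uptown→Loc2; Midtown→Loc2; Downtown→Loc4.
South Co.'s best replies: Loc1→Midtown; Loc2→Midtown; Loc3→Midtown; Loc4→Midtown.
The unique mutual best reply is (Loc2, Midtown), giving (5, -7).
South Co.'s commitment gain: -2 − -7 = 5.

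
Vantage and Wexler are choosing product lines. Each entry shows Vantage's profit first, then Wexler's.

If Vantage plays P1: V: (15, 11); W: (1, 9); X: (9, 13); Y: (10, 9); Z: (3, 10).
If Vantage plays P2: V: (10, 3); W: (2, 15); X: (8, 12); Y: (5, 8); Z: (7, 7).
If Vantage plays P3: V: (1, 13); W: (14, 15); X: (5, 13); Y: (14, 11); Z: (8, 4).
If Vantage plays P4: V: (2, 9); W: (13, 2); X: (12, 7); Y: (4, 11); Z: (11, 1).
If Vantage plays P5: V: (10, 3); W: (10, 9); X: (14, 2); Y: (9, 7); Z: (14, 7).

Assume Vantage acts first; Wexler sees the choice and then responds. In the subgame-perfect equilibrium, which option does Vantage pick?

Wexler best-responds to each possible Vantage move:
- P1 → Wexler plays X (best of 11, 9, 13, 9, 10); Vantage gets 9.
- P2 → Wexler plays W (best of 3, 15, 12, 8, 7); Vantage gets 2.
- P3 → Wexler plays W (best of 13, 15, 13, 11, 4); Vantage gets 14.
- P4 → Wexler plays Y (best of 9, 2, 7, 11, 1); Vantage gets 4.
- P5 → Wexler plays W (best of 3, 9, 2, 7, 7); Vantage gets 10.
Maximizing over 9, 2, 14, 4, 10, Vantage chooses P3. Subgame-perfect outcome: (P3, W) with payoffs (14, 15).

P3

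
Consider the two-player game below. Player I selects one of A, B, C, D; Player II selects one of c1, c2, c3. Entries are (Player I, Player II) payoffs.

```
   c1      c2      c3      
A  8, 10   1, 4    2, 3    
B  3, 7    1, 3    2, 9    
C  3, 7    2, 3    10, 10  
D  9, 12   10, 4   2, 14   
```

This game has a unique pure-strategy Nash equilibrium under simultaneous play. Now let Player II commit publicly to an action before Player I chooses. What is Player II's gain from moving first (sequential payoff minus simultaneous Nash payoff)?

2

Backward induction with Player II moving first.
- c1: Player I compares 8, 3, 3, 9 and picks D; Player II would get 12.
- c2: Player I compares 1, 1, 2, 10 and picks D; Player II would get 4.
- c3: Player I compares 2, 2, 10, 2 and picks C; Player II would get 10.
Among 12, 4, 10, the best is 12 at c1. Subgame-perfect outcome: (D, c1) with payoffs (9, 12).
Under simultaneous play:
Player I's best replies: c1→D; c2→D; c3→C.
Player II's best replies: A→c1; B→c3; C→c3; D→c3.
The unique mutual best reply is (C, c3), giving (10, 10).
Player II's commitment gain: 12 − 10 = 2.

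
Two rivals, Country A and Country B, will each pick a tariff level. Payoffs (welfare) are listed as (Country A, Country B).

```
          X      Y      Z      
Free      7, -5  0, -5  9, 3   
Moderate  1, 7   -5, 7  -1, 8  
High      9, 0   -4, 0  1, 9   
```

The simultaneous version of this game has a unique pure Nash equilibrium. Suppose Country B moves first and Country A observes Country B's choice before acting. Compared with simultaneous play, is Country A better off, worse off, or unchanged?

unchanged

Country A best-responds to each possible Country B move:
- X: Country A compares 7, 1, 9 and picks High; Country B would get 0.
- Y: Country A compares 0, -5, -4 and picks Free; Country B would get -5.
- Z: Country A compares 9, -1, 1 and picks Free; Country B would get 3.
Among 0, -5, 3, the best is 3 at Z. Subgame-perfect outcome: (Free, Z) with payoffs (9, 3).
Under simultaneous play:
Country A's best replies: X→High; Y→Free; Z→Free.
Country B's best replies: Free→Z; Moderate→Z; High→Z.
Only (Free, Z) has each player best-responding; Nash payoffs (9, 3).
Country A earns 9 sequentially versus 9 at the Nash outcome: unchanged.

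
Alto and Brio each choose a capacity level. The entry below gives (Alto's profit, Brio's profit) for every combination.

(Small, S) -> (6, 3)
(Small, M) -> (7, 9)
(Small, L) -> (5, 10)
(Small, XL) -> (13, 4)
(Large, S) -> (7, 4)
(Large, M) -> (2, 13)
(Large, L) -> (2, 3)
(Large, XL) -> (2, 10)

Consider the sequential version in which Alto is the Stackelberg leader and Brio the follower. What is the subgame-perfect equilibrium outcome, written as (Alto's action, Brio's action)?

(Small, L)

Work backward from Brio's decision.
- Small: Brio compares 3, 9, 10, 4 and picks L; Alto would get 5.
- Large: Brio compares 4, 13, 3, 10 and picks M; Alto would get 2.
Among 5, 2, the best is 5 at Small. Subgame-perfect outcome: (Small, L) with payoffs (5, 10).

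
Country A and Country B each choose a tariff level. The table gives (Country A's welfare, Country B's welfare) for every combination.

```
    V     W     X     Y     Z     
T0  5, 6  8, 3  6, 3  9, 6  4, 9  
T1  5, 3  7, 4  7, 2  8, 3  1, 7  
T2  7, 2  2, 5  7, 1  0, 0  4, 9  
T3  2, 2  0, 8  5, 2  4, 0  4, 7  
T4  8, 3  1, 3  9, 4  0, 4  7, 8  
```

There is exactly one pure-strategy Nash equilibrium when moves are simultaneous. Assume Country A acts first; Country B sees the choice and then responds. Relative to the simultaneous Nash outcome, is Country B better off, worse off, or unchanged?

unchanged

Country B best-responds to each possible Country A move:
- T0: Country B compares 6, 3, 3, 6, 9 and picks Z; Country A would get 4.
- T1: Country B compares 3, 4, 2, 3, 7 and picks Z; Country A would get 1.
- T2: Country B compares 2, 5, 1, 0, 9 and picks Z; Country A would get 4.
- T3: Country B compares 2, 8, 2, 0, 7 and picks W; Country A would get 0.
- T4: Country B compares 3, 3, 4, 4, 8 and picks Z; Country A would get 7.
Maximizing over 4, 1, 4, 0, 7, Country A chooses T4. Subgame-perfect outcome: (T4, Z) with payoffs (7, 8).
Now find the simultaneous Nash equilibrium.
Country A's best replies: V→T4; W→T0; X→T4; Y→T0; Z→T4.
Country B's best replies: T0→Z; T1→Z; T2→Z; T3→W; T4→Z.
The unique mutual best reply is (T4, Z), giving (7, 8).
Country B earns 8 sequentially versus 8 at the Nash outcome: unchanged.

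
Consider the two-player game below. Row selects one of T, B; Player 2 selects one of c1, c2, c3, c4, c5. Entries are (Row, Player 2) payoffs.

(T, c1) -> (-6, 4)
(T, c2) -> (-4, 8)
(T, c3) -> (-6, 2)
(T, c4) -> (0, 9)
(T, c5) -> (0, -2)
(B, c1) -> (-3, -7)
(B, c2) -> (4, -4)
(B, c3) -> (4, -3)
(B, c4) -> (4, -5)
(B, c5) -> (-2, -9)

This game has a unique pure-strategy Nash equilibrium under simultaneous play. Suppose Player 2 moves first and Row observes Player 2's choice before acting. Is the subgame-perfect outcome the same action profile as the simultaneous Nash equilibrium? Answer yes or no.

no

Solve by backward induction (Player 2 leads).
- c1: BR = B, leader payoff -7.
- c2: BR = B, leader payoff -4.
- c3: BR = B, leader payoff -3.
- c4: BR = B, leader payoff -5.
- c5: BR = T, leader payoff -2.
Maximizing over -7, -4, -3, -5, -2, Player 2 chooses c5. Subgame-perfect outcome: (T, c5) with payoffs (0, -2).
Now find the simultaneous Nash equilibrium.
Row's best replies: c1→B; c2→B; c3→B; c4→B; c5→T.
Player 2's best replies: T→c4; B→c3.
Only (B, c3) has each player best-responding; Nash payoffs (4, -3).
Sequential outcome (T, c5) differs from the Nash profile (B, c3).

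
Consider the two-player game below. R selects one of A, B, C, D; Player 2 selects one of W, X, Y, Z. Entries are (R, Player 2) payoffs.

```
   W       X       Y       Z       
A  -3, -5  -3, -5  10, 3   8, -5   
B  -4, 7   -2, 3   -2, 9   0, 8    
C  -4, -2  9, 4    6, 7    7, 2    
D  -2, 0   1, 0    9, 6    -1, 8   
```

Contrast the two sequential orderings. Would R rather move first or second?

If R leads: Player 2's best replies are A→Y, B→Y, C→Y, D→Z; R's induced payoffs 10, -2, 6, -1; outcome (A, Y), payoffs (10, 3).
If Player 2 leads: R's best replies are W→D, X→C, Y→A, Z→A; Player 2's induced payoffs 0, 4, 3, -5; outcome (C, X), payoffs (9, 4).
R gets 10 moving first and 9 moving second, so R prefers to move first.

first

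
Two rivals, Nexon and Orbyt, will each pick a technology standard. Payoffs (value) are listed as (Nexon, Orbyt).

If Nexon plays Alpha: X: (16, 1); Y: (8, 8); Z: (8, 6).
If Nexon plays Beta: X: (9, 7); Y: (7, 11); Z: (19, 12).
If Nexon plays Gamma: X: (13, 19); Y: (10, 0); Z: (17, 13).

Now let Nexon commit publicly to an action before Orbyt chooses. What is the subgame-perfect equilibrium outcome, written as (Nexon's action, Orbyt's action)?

Orbyt best-responds to each possible Nexon move:
- Alpha: BR = Y, leader payoff 8.
- Beta: BR = Z, leader payoff 19.
- Gamma: BR = X, leader payoff 13.
Nexon's induced payoffs are 8, 19, 13, so Nexon commits to Beta. Subgame-perfect outcome: (Beta, Z) with payoffs (19, 12).

(Beta, Z)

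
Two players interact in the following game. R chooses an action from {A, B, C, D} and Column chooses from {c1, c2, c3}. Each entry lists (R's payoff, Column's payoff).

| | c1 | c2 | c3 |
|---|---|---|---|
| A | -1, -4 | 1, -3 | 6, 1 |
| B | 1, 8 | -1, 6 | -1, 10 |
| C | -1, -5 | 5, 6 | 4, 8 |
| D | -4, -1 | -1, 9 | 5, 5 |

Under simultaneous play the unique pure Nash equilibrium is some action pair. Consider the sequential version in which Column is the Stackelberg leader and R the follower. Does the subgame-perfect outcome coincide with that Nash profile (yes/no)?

R best-responds to each possible Column move:
- c1: R compares -1, 1, -1, -4 and picks B; Column would get 8.
- c2: R compares 1, -1, 5, -1 and picks C; Column would get 6.
- c3: R compares 6, -1, 4, 5 and picks A; Column would get 1.
Among 8, 6, 1, the best is 8 at c1. Subgame-perfect outcome: (B, c1) with payoffs (1, 8).
For the simultaneous game, intersect best replies.
R's best replies: c1→B; c2→C; c3→A.
Column's best replies: A→c3; B→c3; C→c3; D→c2.
The unique mutual best reply is (A, c3), giving (6, 1).
Sequential outcome (B, c1) differs from the Nash profile (A, c3).

no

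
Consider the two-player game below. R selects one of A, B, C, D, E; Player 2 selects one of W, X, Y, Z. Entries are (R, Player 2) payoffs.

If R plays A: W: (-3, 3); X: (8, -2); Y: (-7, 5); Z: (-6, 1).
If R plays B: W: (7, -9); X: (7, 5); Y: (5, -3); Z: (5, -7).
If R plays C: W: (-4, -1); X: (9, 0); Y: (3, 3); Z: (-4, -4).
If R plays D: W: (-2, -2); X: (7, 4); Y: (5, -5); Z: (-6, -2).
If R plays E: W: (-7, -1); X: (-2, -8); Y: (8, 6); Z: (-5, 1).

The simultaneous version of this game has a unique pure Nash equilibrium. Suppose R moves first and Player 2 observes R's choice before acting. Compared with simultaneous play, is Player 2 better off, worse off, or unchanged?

unchanged

Work backward from Player 2's decision.
- A: BR = Y, leader payoff -7.
- B: BR = X, leader payoff 7.
- C: BR = Y, leader payoff 3.
- D: BR = X, leader payoff 7.
- E: BR = Y, leader payoff 8.
Among -7, 7, 3, 7, 8, the best is 8 at E. Subgame-perfect outcome: (E, Y) with payoffs (8, 6).
For the simultaneous game, intersect best replies.
R's best replies: W→B; X→C; Y→E; Z→B.
Player 2's best replies: A→Y; B→X; C→Y; D→X; E→Y.
Only (E, Y) has each player best-responding; Nash payoffs (8, 6).
Player 2 earns 6 sequentially versus 6 at the Nash outcome: unchanged.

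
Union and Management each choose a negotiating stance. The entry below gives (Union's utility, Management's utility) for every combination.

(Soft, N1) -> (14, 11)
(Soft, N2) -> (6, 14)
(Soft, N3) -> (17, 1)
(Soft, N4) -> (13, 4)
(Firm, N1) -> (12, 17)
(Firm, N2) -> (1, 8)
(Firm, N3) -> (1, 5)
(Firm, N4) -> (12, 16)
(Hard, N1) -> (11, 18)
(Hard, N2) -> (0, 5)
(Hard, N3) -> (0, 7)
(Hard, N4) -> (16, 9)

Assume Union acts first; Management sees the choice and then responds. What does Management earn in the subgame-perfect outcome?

Management best-responds to each possible Union move:
- Soft: Management compares 11, 14, 1, 4 and picks N2; Union would get 6.
- Firm: Management compares 17, 8, 5, 16 and picks N1; Union would get 12.
- Hard: Management compares 18, 5, 7, 9 and picks N1; Union would get 11.
Maximizing over 6, 12, 11, Union chooses Firm. Subgame-perfect outcome: (Firm, N1) with payoffs (12, 17).

17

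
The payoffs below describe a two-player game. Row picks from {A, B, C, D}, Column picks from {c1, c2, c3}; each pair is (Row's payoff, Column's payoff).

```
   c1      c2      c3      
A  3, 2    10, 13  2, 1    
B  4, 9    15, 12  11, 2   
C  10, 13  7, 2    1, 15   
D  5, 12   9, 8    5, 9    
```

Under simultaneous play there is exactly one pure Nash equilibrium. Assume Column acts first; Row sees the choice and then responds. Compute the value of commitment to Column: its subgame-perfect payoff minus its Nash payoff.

1

Work backward from Row's decision.
- c1 → Row plays C (best of 3, 4, 10, 5); Column gets 13.
- c2 → Row plays B (best of 10, 15, 7, 9); Column gets 12.
- c3 → Row plays B (best of 2, 11, 1, 5); Column gets 2.
Among 13, 12, 2, the best is 13 at c1. Subgame-perfect outcome: (C, c1) with payoffs (10, 13).
Under simultaneous play:
Row's best replies: c1→C; c2→B; c3→B.
Column's best replies: A→c2; B→c2; C→c3; D→c1.
Only (B, c2) has each player best-responding; Nash payoffs (15, 12).
Column's commitment gain: 13 − 12 = 1.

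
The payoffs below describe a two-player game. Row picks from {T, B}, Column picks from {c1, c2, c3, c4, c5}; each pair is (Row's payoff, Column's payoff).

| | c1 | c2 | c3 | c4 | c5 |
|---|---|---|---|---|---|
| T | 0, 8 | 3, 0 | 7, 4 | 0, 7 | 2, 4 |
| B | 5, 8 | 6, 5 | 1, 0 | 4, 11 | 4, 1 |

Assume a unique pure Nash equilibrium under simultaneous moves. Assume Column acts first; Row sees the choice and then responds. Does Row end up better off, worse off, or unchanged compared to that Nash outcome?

unchanged

Work backward from Row's decision.
- c1 → Row plays B (best of 0, 5); Column gets 8.
- c2 → Row plays B (best of 3, 6); Column gets 5.
- c3 → Row plays T (best of 7, 1); Column gets 4.
- c4 → Row plays B (best of 0, 4); Column gets 11.
- c5 → Row plays B (best of 2, 4); Column gets 1.
Maximizing over 8, 5, 4, 11, 1, Column chooses c4. Subgame-perfect outcome: (B, c4) with payoffs (4, 11).
Under simultaneous play:
Row's best replies: c1→B; c2→B; c3→T; c4→B; c5→B.
Column's best replies: T→c1; B→c4.
Only (B, c4) has each player best-responding; Nash payoffs (4, 11).
Row earns 4 sequentially versus 4 at the Nash outcome: unchanged.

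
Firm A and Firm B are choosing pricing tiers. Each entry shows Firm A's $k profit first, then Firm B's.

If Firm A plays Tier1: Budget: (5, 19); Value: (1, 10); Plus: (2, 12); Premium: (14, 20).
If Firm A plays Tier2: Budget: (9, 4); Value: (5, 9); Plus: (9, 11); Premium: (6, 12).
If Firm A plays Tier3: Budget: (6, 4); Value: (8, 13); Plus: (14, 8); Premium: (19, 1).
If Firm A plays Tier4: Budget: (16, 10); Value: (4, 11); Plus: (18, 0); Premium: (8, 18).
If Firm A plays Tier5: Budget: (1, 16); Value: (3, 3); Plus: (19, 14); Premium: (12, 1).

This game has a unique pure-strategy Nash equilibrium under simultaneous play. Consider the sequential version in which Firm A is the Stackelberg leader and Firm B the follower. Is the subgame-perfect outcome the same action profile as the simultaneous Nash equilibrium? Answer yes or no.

Firm B best-responds to each possible Firm A move:
- Tier1: Firm B compares 19, 10, 12, 20 and picks Premium; Firm A would get 14.
- Tier2: Firm B compares 4, 9, 11, 12 and picks Premium; Firm A would get 6.
- Tier3: Firm B compares 4, 13, 8, 1 and picks Value; Firm A would get 8.
- Tier4: Firm B compares 10, 11, 0, 18 and picks Premium; Firm A would get 8.
- Tier5: Firm B compares 16, 3, 14, 1 and picks Budget; Firm A would get 1.
Maximizing over 14, 6, 8, 8, 1, Firm A chooses Tier1. Subgame-perfect outcome: (Tier1, Premium) with payoffs (14, 20).
Under simultaneous play:
Firm A's best replies: Budget→Tier4; Value→Tier3; Plus→Tier5; Premium→Tier3.
Firm B's best replies: Tier1→Premium; Tier2→Premium; Tier3→Value; Tier4→Premium; Tier5→Budget.
Only (Tier3, Value) has each player best-responding; Nash payoffs (8, 13).
Sequential outcome (Tier1, Premium) differs from the Nash profile (Tier3, Value).

no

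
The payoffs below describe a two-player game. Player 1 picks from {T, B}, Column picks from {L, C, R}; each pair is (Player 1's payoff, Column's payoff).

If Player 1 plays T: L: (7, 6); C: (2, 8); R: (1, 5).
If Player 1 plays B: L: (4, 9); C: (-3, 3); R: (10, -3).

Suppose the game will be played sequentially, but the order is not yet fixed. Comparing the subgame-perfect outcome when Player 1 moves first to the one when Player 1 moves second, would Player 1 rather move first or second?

first

If Player 1 leads: Column's best replies are T→C, B→L; Player 1's induced payoffs 2, 4; outcome (B, L), payoffs (4, 9).
If Column leads: Player 1's best replies are L→T, C→T, R→B; Column's induced payoffs 6, 8, -3; outcome (T, C), payoffs (2, 8).
Player 1 gets 4 moving first and 2 moving second, so Player 1 prefers to move first.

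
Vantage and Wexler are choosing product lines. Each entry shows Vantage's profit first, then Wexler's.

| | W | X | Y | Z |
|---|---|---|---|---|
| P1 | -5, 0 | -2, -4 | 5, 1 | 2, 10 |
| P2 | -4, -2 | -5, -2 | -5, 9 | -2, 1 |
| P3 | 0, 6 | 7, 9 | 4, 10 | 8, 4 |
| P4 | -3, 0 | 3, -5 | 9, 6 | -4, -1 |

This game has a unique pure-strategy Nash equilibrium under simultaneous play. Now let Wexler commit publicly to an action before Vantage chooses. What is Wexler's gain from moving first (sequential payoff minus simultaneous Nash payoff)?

3

Solve by backward induction (Wexler leads).
- W: Vantage compares -5, -4, 0, -3 and picks P3; Wexler would get 6.
- X: Vantage compares -2, -5, 7, 3 and picks P3; Wexler would get 9.
- Y: Vantage compares 5, -5, 4, 9 and picks P4; Wexler would get 6.
- Z: Vantage compares 2, -2, 8, -4 and picks P3; Wexler would get 4.
Among 6, 9, 6, 4, the best is 9 at X. Subgame-perfect outcome: (P3, X) with payoffs (7, 9).
Under simultaneous play:
Vantage's best replies: W→P3; X→P3; Y→P4; Z→P3.
Wexler's best replies: P1→Z; P2→Y; P3→Y; P4→Y.
Only (P4, Y) has each player best-responding; Nash payoffs (9, 6).
Wexler's commitment gain: 9 − 6 = 3.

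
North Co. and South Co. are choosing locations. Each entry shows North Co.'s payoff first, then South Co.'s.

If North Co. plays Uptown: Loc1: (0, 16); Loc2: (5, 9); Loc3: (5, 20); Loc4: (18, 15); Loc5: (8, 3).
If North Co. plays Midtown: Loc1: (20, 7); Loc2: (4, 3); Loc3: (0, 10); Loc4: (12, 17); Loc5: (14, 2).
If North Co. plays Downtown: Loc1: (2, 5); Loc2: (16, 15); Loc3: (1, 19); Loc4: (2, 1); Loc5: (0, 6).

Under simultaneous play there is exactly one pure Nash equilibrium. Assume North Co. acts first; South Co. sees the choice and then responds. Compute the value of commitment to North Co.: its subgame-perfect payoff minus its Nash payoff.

7

Work backward from South Co.'s decision.
- Uptown: South Co. compares 16, 9, 20, 15, 3 and picks Loc3; North Co. would get 5.
- Midtown: South Co. compares 7, 3, 10, 17, 2 and picks Loc4; North Co. would get 12.
- Downtown: South Co. compares 5, 15, 19, 1, 6 and picks Loc3; North Co. would get 1.
Maximizing over 5, 12, 1, North Co. chooses Midtown. Subgame-perfect outcome: (Midtown, Loc4) with payoffs (12, 17).
Under simultaneous play:
North Co.'s best replies: Loc1→Midtown; Loc2→Downtown; Loc3→Uptown; Loc4→Uptown; Loc5→Midtown.
South Co.'s best replies: Uptown→Loc3; Midtown→Loc4; Downtown→Loc3.
Only (Uptown, Loc3) has each player best-responding; Nash payoffs (5, 20).
North Co.'s commitment gain: 12 − 5 = 7.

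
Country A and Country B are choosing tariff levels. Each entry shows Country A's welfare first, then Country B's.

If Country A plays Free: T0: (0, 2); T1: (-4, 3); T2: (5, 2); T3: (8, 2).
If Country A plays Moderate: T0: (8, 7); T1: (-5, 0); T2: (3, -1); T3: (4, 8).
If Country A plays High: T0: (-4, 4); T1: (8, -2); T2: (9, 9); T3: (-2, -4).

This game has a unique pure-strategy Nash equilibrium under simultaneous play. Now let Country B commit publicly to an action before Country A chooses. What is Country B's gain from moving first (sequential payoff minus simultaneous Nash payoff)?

Solve by backward induction (Country B leads).
- T0: Country A compares 0, 8, -4 and picks Moderate; Country B would get 7.
- T1: Country A compares -4, -5, 8 and picks High; Country B would get -2.
- T2: Country A compares 5, 3, 9 and picks High; Country B would get 9.
- T3: Country A compares 8, 4, -2 and picks Free; Country B would get 2.
Country B's induced payoffs are 7, -2, 9, 2, so Country B commits to T2. Subgame-perfect outcome: (High, T2) with payoffs (9, 9).
Now find the simultaneous Nash equilibrium.
Country A's best replies: T0→Moderate; T1→High; T2→High; T3→Free.
Country B's best replies: Free→T1; Moderate→T3; High→T2.
The unique mutual best reply is (High, T2), giving (9, 9).
Country B's commitment gain: 9 − 9 = 0.

0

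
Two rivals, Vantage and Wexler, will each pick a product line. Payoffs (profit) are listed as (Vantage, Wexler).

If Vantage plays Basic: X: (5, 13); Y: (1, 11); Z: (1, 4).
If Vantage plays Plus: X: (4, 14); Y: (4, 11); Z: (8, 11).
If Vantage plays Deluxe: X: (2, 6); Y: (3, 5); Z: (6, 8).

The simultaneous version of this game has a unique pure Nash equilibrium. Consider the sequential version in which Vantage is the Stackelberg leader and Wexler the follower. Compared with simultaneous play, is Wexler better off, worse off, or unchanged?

worse off

Backward induction with Vantage moving first.
- Basic: Wexler compares 13, 11, 4 and picks X; Vantage would get 5.
- Plus: Wexler compares 14, 11, 11 and picks X; Vantage would get 4.
- Deluxe: Wexler compares 6, 5, 8 and picks Z; Vantage would get 6.
Among 5, 4, 6, the best is 6 at Deluxe. Subgame-perfect outcome: (Deluxe, Z) with payoffs (6, 8).
Now find the simultaneous Nash equilibrium.
Vantage's best replies: X→Basic; Y→Plus; Z→Plus.
Wexler's best replies: Basic→X; Plus→X; Deluxe→Z.
Only (Basic, X) has each player best-responding; Nash payoffs (5, 13).
Wexler earns 8 sequentially versus 13 at the Nash outcome: worse off.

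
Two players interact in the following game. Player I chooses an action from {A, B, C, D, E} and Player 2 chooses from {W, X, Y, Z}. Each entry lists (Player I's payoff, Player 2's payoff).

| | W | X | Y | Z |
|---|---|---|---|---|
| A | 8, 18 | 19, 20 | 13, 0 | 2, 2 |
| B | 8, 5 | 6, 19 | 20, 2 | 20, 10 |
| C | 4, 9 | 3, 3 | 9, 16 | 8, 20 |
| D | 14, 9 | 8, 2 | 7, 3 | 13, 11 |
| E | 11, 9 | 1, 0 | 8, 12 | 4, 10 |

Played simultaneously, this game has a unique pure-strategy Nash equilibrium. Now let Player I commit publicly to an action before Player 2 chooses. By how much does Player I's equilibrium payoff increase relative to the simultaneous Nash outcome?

0

Backward induction with Player I moving first.
- A: BR = X, leader payoff 19.
- B: BR = X, leader payoff 6.
- C: BR = Z, leader payoff 8.
- D: BR = Z, leader payoff 13.
- E: BR = Y, leader payoff 8.
Player I's induced payoffs are 19, 6, 8, 13, 8, so Player I commits to A. Subgame-perfect outcome: (A, X) with payoffs (19, 20).
Now find the simultaneous Nash equilibrium.
Player I's best replies: W→D; X→A; Y→B; Z→B.
Player 2's best replies: A→X; B→X; C→Z; D→Z; E→Y.
The unique mutual best reply is (A, X), giving (19, 20).
Player I's commitment gain: 19 − 19 = 0.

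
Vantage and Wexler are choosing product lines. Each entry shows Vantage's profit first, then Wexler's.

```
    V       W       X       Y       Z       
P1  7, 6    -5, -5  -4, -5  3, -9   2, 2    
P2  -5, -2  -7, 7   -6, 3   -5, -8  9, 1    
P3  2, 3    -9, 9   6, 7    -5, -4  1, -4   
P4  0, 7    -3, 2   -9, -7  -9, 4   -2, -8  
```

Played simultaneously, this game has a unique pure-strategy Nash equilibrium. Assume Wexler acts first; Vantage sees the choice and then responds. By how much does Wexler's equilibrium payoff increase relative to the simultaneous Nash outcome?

1

Work backward from Vantage's decision.
- V: Vantage compares 7, -5, 2, 0 and picks P1; Wexler would get 6.
- W: Vantage compares -5, -7, -9, -3 and picks P4; Wexler would get 2.
- X: Vantage compares -4, -6, 6, -9 and picks P3; Wexler would get 7.
- Y: Vantage compares 3, -5, -5, -9 and picks P1; Wexler would get -9.
- Z: Vantage compares 2, 9, 1, -2 and picks P2; Wexler would get 1.
Maximizing over 6, 2, 7, -9, 1, Wexler chooses X. Subgame-perfect outcome: (P3, X) with payoffs (6, 7).
Now find the simultaneous Nash equilibrium.
Vantage's best replies: V→P1; W→P4; X→P3; Y→P1; Z→P2.
Wexler's best replies: P1→V; P2→W; P3→W; P4→V.
The unique mutual best reply is (P1, V), giving (7, 6).
Wexler's commitment gain: 7 − 6 = 1.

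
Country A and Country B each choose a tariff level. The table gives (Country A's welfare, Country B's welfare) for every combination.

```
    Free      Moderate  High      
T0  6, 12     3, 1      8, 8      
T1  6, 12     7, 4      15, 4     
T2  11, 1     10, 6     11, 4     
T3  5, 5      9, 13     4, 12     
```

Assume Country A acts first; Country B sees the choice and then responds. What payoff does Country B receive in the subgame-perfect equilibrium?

6

Work backward from Country B's decision.
- T0: BR = Free, leader payoff 6.
- T1: BR = Free, leader payoff 6.
- T2: BR = Moderate, leader payoff 10.
- T3: BR = Moderate, leader payoff 9.
Country A's induced payoffs are 6, 6, 10, 9, so Country A commits to T2. Subgame-perfect outcome: (T2, Moderate) with payoffs (10, 6).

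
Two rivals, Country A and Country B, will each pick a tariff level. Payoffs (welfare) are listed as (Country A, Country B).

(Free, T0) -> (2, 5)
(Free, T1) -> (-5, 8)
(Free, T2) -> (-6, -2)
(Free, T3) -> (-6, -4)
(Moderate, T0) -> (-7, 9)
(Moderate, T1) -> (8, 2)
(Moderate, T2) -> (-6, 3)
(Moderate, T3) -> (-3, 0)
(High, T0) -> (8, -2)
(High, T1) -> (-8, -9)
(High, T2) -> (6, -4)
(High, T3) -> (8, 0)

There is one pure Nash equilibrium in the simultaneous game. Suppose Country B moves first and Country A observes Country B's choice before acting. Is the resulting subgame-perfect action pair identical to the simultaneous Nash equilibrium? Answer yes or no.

Work backward from Country A's decision.
- T0: Country A compares 2, -7, 8 and picks High; Country B would get -2.
- T1: Country A compares -5, 8, -8 and picks Moderate; Country B would get 2.
- T2: Country A compares -6, -6, 6 and picks High; Country B would get -4.
- T3: Country A compares -6, -3, 8 and picks High; Country B would get 0.
Maximizing over -2, 2, -4, 0, Country B chooses T1. Subgame-perfect outcome: (Moderate, T1) with payoffs (8, 2).
Now find the simultaneous Nash equilibrium.
Country A's best replies: T0→High; T1→Moderate; T2→High; T3→High.
Country B's best replies: Free→T1; Moderate→T0; High→T3.
The unique mutual best reply is (High, T3), giving (8, 0).
Sequential outcome (Moderate, T1) differs from the Nash profile (High, T3).

no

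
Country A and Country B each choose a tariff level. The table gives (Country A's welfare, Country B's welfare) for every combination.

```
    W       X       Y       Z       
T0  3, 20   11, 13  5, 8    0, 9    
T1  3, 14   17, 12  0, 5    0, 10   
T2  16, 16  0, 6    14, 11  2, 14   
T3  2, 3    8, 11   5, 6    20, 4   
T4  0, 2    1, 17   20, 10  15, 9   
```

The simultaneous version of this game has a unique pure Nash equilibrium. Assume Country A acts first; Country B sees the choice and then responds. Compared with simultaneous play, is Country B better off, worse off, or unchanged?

unchanged

Backward induction with Country A moving first.
- T0: BR = W, leader payoff 3.
- T1: BR = W, leader payoff 3.
- T2: BR = W, leader payoff 16.
- T3: BR = X, leader payoff 8.
- T4: BR = X, leader payoff 1.
Maximizing over 3, 3, 16, 8, 1, Country A chooses T2. Subgame-perfect outcome: (T2, W) with payoffs (16, 16).
Under simultaneous play:
Country A's best replies: W→T2; X→T1; Y→T4; Z→T3.
Country B's best replies: T0→W; T1→W; T2→W; T3→X; T4→X.
Only (T2, W) has each player best-responding; Nash payoffs (16, 16).
Country B earns 16 sequentially versus 16 at the Nash outcome: unchanged.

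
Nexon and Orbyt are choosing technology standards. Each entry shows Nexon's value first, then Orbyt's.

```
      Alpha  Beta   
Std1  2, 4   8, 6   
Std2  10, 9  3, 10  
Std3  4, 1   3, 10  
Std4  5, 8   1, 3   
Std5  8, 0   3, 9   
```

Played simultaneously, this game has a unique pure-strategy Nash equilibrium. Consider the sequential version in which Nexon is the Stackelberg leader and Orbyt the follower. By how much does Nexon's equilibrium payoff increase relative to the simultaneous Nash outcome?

0

Backward induction with Nexon moving first.
- Std1: BR = Beta, leader payoff 8.
- Std2: BR = Beta, leader payoff 3.
- Std3: BR = Beta, leader payoff 3.
- Std4: BR = Alpha, leader payoff 5.
- Std5: BR = Beta, leader payoff 3.
Nexon's induced payoffs are 8, 3, 3, 5, 3, so Nexon commits to Std1. Subgame-perfect outcome: (Std1, Beta) with payoffs (8, 6).
Under simultaneous play:
Nexon's best replies: Alpha→Std2; Beta→Std1.
Orbyt's best replies: Std1→Beta; Std2→Beta; Std3→Beta; Std4→Alpha; Std5→Beta.
Only (Std1, Beta) has each player best-responding; Nash payoffs (8, 6).
Nexon's commitment gain: 8 − 8 = 0.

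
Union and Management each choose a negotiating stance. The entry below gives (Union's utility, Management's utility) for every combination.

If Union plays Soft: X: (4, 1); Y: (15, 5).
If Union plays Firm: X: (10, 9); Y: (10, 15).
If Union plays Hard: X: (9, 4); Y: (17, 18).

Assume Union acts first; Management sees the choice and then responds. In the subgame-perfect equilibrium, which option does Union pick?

Hard

Solve by backward induction (Union leads).
- Soft: BR = Y, leader payoff 15.
- Firm: BR = Y, leader payoff 10.
- Hard: BR = Y, leader payoff 17.
Union's induced payoffs are 15, 10, 17, so Union commits to Hard. Subgame-perfect outcome: (Hard, Y) with payoffs (17, 18).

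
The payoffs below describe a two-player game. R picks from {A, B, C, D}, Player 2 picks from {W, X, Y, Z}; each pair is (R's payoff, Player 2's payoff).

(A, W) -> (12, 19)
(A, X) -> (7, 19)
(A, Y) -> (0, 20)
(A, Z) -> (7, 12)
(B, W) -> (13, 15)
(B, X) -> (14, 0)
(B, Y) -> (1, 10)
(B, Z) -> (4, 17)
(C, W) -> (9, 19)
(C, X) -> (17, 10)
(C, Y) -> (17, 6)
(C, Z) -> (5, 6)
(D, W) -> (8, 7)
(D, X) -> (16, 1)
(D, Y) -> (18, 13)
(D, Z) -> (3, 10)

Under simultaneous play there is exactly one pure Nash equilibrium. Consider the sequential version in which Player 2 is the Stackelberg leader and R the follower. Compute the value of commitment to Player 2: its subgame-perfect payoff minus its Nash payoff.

2

R best-responds to each possible Player 2 move:
- W → R plays B (best of 12, 13, 9, 8); Player 2 gets 15.
- X → R plays C (best of 7, 14, 17, 16); Player 2 gets 10.
- Y → R plays D (best of 0, 1, 17, 18); Player 2 gets 13.
- Z → R plays A (best of 7, 4, 5, 3); Player 2 gets 12.
Maximizing over 15, 10, 13, 12, Player 2 chooses W. Subgame-perfect outcome: (B, W) with payoffs (13, 15).
For the simultaneous game, intersect best replies.
R's best replies: W→B; X→C; Y→D; Z→A.
Player 2's best replies: A→Y; B→Z; C→W; D→Y.
Only (D, Y) has each player best-responding; Nash payoffs (18, 13).
Player 2's commitment gain: 15 − 13 = 2.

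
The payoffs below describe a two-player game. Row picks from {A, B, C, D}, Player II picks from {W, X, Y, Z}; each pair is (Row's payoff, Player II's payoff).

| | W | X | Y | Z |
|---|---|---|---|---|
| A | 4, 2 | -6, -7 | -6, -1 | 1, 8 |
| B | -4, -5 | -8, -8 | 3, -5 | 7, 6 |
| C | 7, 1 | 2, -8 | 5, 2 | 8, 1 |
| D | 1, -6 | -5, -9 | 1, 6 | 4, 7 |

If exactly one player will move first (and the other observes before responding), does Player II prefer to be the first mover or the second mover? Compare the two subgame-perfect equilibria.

second

If Row leads: Player II's best replies are A→Z, B→Z, C→Y, D→Z; Row's induced payoffs 1, 7, 5, 4; outcome (B, Z), payoffs (7, 6).
If Player II leads: Row's best replies are W→C, X→C, Y→C, Z→C; Player II's induced payoffs 1, -8, 2, 1; outcome (C, Y), payoffs (5, 2).
Player II gets 2 moving first and 6 moving second, so Player II prefers to move second.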